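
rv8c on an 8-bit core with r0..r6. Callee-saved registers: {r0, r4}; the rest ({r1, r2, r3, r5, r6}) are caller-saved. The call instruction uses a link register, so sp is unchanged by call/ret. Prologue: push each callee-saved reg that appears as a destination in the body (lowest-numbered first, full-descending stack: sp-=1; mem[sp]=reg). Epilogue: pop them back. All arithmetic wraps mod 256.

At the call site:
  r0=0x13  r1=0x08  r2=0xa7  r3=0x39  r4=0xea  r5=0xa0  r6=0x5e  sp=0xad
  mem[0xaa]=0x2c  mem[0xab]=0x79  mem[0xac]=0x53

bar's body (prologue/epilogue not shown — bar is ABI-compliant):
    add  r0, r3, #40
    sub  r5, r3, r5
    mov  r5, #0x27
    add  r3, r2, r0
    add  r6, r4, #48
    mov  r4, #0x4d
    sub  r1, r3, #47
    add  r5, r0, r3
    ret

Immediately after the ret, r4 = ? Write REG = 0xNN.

REG = 0xea

prologue: push r0 -> mem[0xac]=0x13, sp=0xac
prologue: push r4 -> mem[0xab]=0xea, sp=0xab
body[0] add  r0, r3, #40 -> r0=0x61
body[1] sub  r5, r3, r5 -> r5=0x99
body[2] mov  r5, #0x27 -> r5=0x27
body[3] add  r3, r2, r0 -> r3=0x08
body[4] add  r6, r4, #48 -> r6=0x1a
body[5] mov  r4, #0x4d -> r4=0x4d
body[6] sub  r1, r3, #47 -> r1=0xd9
body[7] add  r5, r0, r3 -> r5=0x69
epilogue: pop r4=0xea, sp=0xac
epilogue: pop r0=0x13, sp=0xad
r4 is callee-saved -> restored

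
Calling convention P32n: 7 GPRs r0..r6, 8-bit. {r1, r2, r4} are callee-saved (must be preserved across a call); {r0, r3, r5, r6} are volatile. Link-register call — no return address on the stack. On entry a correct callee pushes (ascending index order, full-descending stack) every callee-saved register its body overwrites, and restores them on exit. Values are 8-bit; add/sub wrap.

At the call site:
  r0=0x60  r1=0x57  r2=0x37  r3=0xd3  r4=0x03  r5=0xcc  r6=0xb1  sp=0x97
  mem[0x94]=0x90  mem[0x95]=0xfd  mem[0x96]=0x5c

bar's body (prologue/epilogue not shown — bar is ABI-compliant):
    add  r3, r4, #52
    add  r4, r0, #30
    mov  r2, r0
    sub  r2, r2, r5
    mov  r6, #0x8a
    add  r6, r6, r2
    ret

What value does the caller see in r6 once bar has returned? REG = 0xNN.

prologue: push r2 → mem[0x96]=0x37, sp=0x96
prologue: push r4 → mem[0x95]=0x03, sp=0x95
body[0] add  r3, r4, #52 → r3=0x37
body[1] add  r4, r0, #30 → r4=0x7e
body[2] mov  r2, r0 → r2=0x60
body[3] sub  r2, r2, r5 → r2=0x94
body[4] mov  r6, #0x8a → r6=0x8a
body[5] add  r6, r6, r2 → r6=0x1e
epilogue: pop r4=0x03, sp=0x96
epilogue: pop r2=0x37, sp=0x97
r6 is caller-saved → body value

REG = 0x1e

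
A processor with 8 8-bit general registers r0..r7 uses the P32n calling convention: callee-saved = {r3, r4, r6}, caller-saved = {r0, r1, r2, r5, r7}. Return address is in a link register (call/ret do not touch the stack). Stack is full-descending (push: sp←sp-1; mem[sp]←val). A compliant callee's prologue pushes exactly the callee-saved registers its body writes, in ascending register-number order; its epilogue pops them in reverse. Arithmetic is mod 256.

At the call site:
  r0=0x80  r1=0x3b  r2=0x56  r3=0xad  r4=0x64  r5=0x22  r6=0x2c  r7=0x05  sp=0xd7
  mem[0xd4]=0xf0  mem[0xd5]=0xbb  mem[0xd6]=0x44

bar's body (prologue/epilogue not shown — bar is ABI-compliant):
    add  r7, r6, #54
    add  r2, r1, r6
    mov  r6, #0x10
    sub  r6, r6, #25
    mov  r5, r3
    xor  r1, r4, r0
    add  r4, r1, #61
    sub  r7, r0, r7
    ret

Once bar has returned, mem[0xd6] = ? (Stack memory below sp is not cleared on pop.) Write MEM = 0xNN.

prologue: push r4 -> mem[0xd6]=0x64, sp=0xd6
prologue: push r6 -> mem[0xd5]=0x2c, sp=0xd5
body[0] add  r7, r6, #54 -> r7=0x62
body[1] add  r2, r1, r6 -> r2=0x67
body[2] mov  r6, #0x10 -> r6=0x10
body[3] sub  r6, r6, #25 -> r6=0xf7
body[4] mov  r5, r3 -> r5=0xad
body[5] xor  r1, r4, r0 -> r1=0xe4
body[6] add  r4, r1, #61 -> r4=0x21
body[7] sub  r7, r0, r7 -> r7=0x1e
epilogue: pop r6=0x2c, sp=0xd6
epilogue: pop r4=0x64, sp=0xd7
prologue pushed ['r4', 'r6'] at ['0xd6', '0xd5']

MEM = 0x64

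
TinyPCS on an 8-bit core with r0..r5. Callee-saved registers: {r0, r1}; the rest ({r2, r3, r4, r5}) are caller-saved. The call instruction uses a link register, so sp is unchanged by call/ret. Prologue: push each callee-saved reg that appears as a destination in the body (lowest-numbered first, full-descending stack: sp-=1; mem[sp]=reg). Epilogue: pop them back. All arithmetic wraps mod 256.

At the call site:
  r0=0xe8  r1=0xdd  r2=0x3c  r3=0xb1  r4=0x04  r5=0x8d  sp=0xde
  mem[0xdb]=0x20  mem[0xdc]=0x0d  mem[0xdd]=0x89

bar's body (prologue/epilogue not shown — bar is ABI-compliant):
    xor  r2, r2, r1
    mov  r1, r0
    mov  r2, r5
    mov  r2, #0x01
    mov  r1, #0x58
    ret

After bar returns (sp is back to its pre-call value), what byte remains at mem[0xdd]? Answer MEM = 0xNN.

prologue: push r1 -> mem[0xdd]=0xdd, sp=0xdd
body[0] xor  r2, r2, r1 -> r2=0xe1
body[1] mov  r1, r0 -> r1=0xe8
body[2] mov  r2, r5 -> r2=0x8d
body[3] mov  r2, #0x01 -> r2=0x01
body[4] mov  r1, #0x58 -> r1=0x58
epilogue: pop r1=0xdd, sp=0xde
prologue pushed ['r1'] at ['0xdd']

MEM = 0xdd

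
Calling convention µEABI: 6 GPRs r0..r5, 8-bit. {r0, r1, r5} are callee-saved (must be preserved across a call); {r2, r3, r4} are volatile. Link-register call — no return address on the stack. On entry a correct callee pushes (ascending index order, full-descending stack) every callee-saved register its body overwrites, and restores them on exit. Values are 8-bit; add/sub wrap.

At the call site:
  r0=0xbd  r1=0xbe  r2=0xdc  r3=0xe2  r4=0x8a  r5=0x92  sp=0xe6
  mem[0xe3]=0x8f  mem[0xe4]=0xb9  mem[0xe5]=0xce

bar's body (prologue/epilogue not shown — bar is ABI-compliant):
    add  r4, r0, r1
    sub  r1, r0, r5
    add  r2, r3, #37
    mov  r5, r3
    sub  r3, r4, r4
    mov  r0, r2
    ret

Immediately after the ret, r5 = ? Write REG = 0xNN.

prologue: push r0 → mem[0xe5]=0xbd, sp=0xe5
prologue: push r1 → mem[0xe4]=0xbe, sp=0xe4
prologue: push r5 → mem[0xe3]=0x92, sp=0xe3
body[0] add  r4, r0, r1 → r4=0x7b
body[1] sub  r1, r0, r5 → r1=0x2b
body[2] add  r2, r3, #37 → r2=0x07
body[3] mov  r5, r3 → r5=0xe2
body[4] sub  r3, r4, r4 → r3=0x00
body[5] mov  r0, r2 → r0=0x07
epilogue: pop r5=0x92, sp=0xe4
epilogue: pop r1=0xbe, sp=0xe5
epilogue: pop r0=0xbd, sp=0xe6
r5 is callee-saved → restored

REG = 0x92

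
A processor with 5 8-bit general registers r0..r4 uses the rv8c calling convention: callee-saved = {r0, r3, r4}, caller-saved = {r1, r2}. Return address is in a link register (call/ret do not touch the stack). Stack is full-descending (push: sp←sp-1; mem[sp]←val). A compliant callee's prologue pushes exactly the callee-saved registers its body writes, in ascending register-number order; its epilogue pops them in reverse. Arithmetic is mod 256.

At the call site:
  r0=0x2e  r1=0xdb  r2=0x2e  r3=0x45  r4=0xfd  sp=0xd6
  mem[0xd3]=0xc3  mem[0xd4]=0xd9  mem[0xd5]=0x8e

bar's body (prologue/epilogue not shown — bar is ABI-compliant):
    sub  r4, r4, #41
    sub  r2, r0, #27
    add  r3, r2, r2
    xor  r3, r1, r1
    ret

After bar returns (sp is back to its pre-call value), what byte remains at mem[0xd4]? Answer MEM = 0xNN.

prologue: push r3 -> mem[0xd5]=0x45, sp=0xd5
prologue: push r4 -> mem[0xd4]=0xfd, sp=0xd4
body[0] sub  r4, r4, #41 -> r4=0xd4
body[1] sub  r2, r0, #27 -> r2=0x13
body[2] add  r3, r2, r2 -> r3=0x26
body[3] xor  r3, r1, r1 -> r3=0x00
epilogue: pop r4=0xfd, sp=0xd5
epilogue: pop r3=0x45, sp=0xd6
prologue pushed ['r3', 'r4'] at ['0xd5', '0xd4']

MEM = 0xfd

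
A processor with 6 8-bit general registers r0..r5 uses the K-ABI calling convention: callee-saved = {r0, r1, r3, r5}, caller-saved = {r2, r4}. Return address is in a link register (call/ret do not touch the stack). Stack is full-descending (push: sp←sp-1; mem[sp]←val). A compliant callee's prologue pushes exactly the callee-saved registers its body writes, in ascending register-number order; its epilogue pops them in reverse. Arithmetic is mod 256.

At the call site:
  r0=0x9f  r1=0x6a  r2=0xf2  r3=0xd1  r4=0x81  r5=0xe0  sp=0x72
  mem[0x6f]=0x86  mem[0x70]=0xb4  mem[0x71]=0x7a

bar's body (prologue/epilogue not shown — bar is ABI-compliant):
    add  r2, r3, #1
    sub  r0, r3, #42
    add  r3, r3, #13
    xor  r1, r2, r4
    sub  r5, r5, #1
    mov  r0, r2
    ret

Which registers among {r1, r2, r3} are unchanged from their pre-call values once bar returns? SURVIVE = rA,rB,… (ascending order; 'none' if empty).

prologue: push r0 → mem[0x71]=0x9f, sp=0x71
prologue: push r1 → mem[0x70]=0x6a, sp=0x70
prologue: push r3 → mem[0x6f]=0xd1, sp=0x6f
prologue: push r5 → mem[0x6e]=0xe0, sp=0x6e
body[0] add  r2, r3, #1 → r2=0xd2
body[1] sub  r0, r3, #42 → r0=0xa7
body[2] add  r3, r3, #13 → r3=0xde
body[3] xor  r1, r2, r4 → r1=0x53
body[4] sub  r5, r5, #1 → r5=0xdf
body[5] mov  r0, r2 → r0=0xd2
epilogue: pop r5=0xe0, sp=0x6f
epilogue: pop r3=0xd1, sp=0x70
epilogue: pop r1=0x6a, sp=0x71
epilogue: pop r0=0x9f, sp=0x72
r1: callee-saved, written=True
r2: caller-saved, written=True
r3: callee-saved, written=True

SURVIVE = r1,r3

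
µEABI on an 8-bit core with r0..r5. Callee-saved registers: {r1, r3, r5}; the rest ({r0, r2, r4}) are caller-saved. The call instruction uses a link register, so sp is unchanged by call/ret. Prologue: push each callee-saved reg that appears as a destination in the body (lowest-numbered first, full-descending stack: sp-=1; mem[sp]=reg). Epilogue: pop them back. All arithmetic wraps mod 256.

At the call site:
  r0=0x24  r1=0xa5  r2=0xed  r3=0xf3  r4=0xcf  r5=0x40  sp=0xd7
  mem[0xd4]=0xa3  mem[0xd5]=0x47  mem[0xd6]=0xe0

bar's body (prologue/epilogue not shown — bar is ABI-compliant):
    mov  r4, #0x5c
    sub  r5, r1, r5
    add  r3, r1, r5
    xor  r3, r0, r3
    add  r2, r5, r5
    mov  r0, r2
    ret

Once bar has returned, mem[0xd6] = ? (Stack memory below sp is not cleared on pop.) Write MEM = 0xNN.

prologue: push r3 -> mem[0xd6]=0xf3, sp=0xd6
prologue: push r5 -> mem[0xd5]=0x40, sp=0xd5
body[0] mov  r4, #0x5c -> r4=0x5c
body[1] sub  r5, r1, r5 -> r5=0x65
body[2] add  r3, r1, r5 -> r3=0x0a
body[3] xor  r3, r0, r3 -> r3=0x2e
body[4] add  r2, r5, r5 -> r2=0xca
body[5] mov  r0, r2 -> r0=0xca
epilogue: pop r5=0x40, sp=0xd6
epilogue: pop r3=0xf3, sp=0xd7
prologue pushed ['r3', 'r5'] at ['0xd6', '0xd5']

MEM = 0xf3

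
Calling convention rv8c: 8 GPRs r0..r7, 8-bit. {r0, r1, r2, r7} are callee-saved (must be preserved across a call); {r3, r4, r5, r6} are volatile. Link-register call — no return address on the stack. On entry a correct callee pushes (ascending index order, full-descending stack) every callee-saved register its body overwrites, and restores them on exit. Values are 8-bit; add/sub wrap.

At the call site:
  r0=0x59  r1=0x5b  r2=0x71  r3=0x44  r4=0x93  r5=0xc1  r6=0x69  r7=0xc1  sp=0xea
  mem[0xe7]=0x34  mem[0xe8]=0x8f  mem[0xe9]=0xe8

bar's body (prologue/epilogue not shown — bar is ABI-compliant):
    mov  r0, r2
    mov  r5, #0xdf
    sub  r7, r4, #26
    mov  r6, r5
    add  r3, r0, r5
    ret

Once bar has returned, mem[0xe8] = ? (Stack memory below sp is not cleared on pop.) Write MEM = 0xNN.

prologue: push r0 → mem[0xe9]=0x59, sp=0xe9
prologue: push r7 → mem[0xe8]=0xc1, sp=0xe8
body[0] mov  r0, r2 → r0=0x71
body[1] mov  r5, #0xdf → r5=0xdf
body[2] sub  r7, r4, #26 → r7=0x79
body[3] mov  r6, r5 → r6=0xdf
body[4] add  r3, r0, r5 → r3=0x50
epilogue: pop r7=0xc1, sp=0xe9
epilogue: pop r0=0x59, sp=0xea
prologue pushed ['r0', 'r7'] at ['0xe9', '0xe8']

MEM = 0xc1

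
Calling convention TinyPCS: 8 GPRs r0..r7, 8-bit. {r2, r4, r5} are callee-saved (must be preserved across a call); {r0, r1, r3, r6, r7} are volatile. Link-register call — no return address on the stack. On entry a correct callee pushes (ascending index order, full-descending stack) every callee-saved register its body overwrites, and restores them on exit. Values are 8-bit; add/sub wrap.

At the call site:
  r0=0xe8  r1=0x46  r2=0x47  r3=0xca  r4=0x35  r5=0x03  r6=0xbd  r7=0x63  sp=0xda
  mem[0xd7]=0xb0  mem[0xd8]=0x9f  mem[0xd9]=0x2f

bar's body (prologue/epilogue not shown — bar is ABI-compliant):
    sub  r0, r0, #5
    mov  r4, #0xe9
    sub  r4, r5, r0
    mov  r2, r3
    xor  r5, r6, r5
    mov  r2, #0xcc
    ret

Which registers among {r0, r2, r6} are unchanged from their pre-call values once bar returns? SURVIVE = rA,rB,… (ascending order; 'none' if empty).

prologue: push r2 → mem[0xd9]=0x47, sp=0xd9
prologue: push r4 → mem[0xd8]=0x35, sp=0xd8
prologue: push r5 → mem[0xd7]=0x03, sp=0xd7
body[0] sub  r0, r0, #5 → r0=0xe3
body[1] mov  r4, #0xe9 → r4=0xe9
body[2] sub  r4, r5, r0 → r4=0x20
body[3] mov  r2, r3 → r2=0xca
body[4] xor  r5, r6, r5 → r5=0xbe
body[5] mov  r2, #0xcc → r2=0xcc
epilogue: pop r5=0x03, sp=0xd8
epilogue: pop r4=0x35, sp=0xd9
epilogue: pop r2=0x47, sp=0xda
r0: caller-saved, written=True
r2: callee-saved, written=True
r6: caller-saved, written=False

SURVIVE = r2,r6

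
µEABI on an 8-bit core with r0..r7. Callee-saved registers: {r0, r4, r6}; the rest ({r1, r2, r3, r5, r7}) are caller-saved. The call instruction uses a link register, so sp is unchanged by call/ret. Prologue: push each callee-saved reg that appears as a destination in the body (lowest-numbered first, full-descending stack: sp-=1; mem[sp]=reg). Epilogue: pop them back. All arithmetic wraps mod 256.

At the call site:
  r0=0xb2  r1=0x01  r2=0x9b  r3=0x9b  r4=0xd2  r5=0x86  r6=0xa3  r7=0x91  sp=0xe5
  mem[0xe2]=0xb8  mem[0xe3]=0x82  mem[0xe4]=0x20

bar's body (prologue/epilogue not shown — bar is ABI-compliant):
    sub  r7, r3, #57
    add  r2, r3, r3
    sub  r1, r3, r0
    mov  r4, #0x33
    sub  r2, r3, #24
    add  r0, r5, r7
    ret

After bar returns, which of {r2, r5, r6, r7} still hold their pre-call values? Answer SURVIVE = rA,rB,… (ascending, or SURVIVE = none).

SURVIVE = r5,r6

prologue: push r0 -> mem[0xe4]=0xb2, sp=0xe4
prologue: push r4 -> mem[0xe3]=0xd2, sp=0xe3
body[0] sub  r7, r3, #57 -> r7=0x62
body[1] add  r2, r3, r3 -> r2=0x36
body[2] sub  r1, r3, r0 -> r1=0xe9
body[3] mov  r4, #0x33 -> r4=0x33
body[4] sub  r2, r3, #24 -> r2=0x83
body[5] add  r0, r5, r7 -> r0=0xe8
epilogue: pop r4=0xd2, sp=0xe4
epilogue: pop r0=0xb2, sp=0xe5
r2: caller-saved, written=True
r5: caller-saved, written=False
r6: callee-saved, written=False
r7: caller-saved, written=True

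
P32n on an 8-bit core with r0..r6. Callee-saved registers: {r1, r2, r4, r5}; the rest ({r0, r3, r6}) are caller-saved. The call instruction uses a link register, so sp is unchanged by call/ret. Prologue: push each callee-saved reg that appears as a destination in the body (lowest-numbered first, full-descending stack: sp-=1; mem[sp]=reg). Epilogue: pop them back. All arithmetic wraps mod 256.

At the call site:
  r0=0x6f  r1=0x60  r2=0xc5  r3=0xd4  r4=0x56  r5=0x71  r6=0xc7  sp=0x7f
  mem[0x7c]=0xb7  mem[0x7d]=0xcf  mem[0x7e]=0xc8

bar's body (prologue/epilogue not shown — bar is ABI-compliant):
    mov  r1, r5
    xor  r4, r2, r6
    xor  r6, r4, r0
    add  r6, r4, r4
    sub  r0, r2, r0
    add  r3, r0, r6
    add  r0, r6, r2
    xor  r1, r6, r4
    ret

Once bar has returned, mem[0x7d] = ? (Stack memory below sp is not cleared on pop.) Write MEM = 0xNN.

prologue: push r1 -> mem[0x7e]=0x60, sp=0x7e
prologue: push r4 -> mem[0x7d]=0x56, sp=0x7d
body[0] mov  r1, r5 -> r1=0x71
body[1] xor  r4, r2, r6 -> r4=0x02
body[2] xor  r6, r4, r0 -> r6=0x6d
body[3] add  r6, r4, r4 -> r6=0x04
body[4] sub  r0, r2, r0 -> r0=0x56
body[5] add  r3, r0, r6 -> r3=0x5a
body[6] add  r0, r6, r2 -> r0=0xc9
body[7] xor  r1, r6, r4 -> r1=0x06
epilogue: pop r4=0x56, sp=0x7e
epilogue: pop r1=0x60, sp=0x7f
prologue pushed ['r1', 'r4'] at ['0x7e', '0x7d']

MEM = 0x56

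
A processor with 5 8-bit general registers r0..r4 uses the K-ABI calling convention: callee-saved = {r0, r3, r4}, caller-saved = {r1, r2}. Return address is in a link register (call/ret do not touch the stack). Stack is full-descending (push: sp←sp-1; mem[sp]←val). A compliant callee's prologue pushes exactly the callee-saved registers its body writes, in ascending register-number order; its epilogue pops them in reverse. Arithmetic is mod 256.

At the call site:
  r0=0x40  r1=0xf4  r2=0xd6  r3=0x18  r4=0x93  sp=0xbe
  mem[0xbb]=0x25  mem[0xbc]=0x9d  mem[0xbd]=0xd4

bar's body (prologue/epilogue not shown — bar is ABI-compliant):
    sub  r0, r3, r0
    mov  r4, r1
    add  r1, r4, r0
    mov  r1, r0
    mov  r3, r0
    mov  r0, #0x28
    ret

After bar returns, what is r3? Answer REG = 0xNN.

REG = 0x18

prologue: push r0 → mem[0xbd]=0x40, sp=0xbd
prologue: push r3 → mem[0xbc]=0x18, sp=0xbc
prologue: push r4 → mem[0xbb]=0x93, sp=0xbb
body[0] sub  r0, r3, r0 → r0=0xd8
body[1] mov  r4, r1 → r4=0xf4
body[2] add  r1, r4, r0 → r1=0xcc
body[3] mov  r1, r0 → r1=0xd8
body[4] mov  r3, r0 → r3=0xd8
body[5] mov  r0, #0x28 → r0=0x28
epilogue: pop r4=0x93, sp=0xbc
epilogue: pop r3=0x18, sp=0xbd
epilogue: pop r0=0x40, sp=0xbe
r3 is callee-saved → restored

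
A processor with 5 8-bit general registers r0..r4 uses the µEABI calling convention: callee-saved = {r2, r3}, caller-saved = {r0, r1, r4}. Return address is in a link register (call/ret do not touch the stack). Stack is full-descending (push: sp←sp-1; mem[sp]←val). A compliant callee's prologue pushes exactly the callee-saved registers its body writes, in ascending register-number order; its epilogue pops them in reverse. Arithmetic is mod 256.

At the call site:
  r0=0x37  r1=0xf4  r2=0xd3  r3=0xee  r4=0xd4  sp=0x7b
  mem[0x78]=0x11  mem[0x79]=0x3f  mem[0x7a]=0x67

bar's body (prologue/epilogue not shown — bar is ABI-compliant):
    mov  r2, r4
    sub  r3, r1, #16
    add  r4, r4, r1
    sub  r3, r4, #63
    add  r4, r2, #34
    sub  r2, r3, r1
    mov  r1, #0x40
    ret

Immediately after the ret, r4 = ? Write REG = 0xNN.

prologue: push r2 -> mem[0x7a]=0xd3, sp=0x7a
prologue: push r3 -> mem[0x79]=0xee, sp=0x79
body[0] mov  r2, r4 -> r2=0xd4
body[1] sub  r3, r1, #16 -> r3=0xe4
body[2] add  r4, r4, r1 -> r4=0xc8
body[3] sub  r3, r4, #63 -> r3=0x89
body[4] add  r4, r2, #34 -> r4=0xf6
body[5] sub  r2, r3, r1 -> r2=0x95
body[6] mov  r1, #0x40 -> r1=0x40
epilogue: pop r3=0xee, sp=0x7a
epilogue: pop r2=0xd3, sp=0x7b
r4 is caller-saved -> body value

REG = 0xf6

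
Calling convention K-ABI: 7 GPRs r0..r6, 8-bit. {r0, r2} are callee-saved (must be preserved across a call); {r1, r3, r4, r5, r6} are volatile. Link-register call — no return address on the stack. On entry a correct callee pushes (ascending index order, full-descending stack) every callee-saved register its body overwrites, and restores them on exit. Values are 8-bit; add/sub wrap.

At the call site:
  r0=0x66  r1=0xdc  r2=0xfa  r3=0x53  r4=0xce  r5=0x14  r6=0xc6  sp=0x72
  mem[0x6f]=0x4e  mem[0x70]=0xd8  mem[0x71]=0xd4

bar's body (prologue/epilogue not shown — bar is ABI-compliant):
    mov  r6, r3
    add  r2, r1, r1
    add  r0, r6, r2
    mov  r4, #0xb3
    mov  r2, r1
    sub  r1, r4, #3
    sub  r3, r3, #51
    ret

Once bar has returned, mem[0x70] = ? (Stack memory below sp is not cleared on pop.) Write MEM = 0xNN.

prologue: push r0 → mem[0x71]=0x66, sp=0x71
prologue: push r2 → mem[0x70]=0xfa, sp=0x70
body[0] mov  r6, r3 → r6=0x53
body[1] add  r2, r1, r1 → r2=0xb8
body[2] add  r0, r6, r2 → r0=0x0b
body[3] mov  r4, #0xb3 → r4=0xb3
body[4] mov  r2, r1 → r2=0xdc
body[5] sub  r1, r4, #3 → r1=0xb0
body[6] sub  r3, r3, #51 → r3=0x20
epilogue: pop r2=0xfa, sp=0x71
epilogue: pop r0=0x66, sp=0x72
prologue pushed ['r0', 'r2'] at ['0x71', '0x70']

MEM = 0xfa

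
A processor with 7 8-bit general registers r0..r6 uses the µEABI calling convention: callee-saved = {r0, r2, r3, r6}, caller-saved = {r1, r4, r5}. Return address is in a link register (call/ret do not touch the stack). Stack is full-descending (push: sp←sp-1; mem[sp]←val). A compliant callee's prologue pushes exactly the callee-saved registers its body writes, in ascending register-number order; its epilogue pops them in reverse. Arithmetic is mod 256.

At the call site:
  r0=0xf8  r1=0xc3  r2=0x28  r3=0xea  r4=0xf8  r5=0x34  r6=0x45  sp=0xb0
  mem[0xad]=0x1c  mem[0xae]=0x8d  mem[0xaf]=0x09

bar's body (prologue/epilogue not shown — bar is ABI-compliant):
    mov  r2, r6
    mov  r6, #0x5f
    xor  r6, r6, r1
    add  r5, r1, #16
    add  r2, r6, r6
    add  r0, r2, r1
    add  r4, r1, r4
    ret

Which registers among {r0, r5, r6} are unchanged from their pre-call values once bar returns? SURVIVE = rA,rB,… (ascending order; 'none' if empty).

prologue: push r0 -> mem[0xaf]=0xf8, sp=0xaf
prologue: push r2 -> mem[0xae]=0x28, sp=0xae
prologue: push r6 -> mem[0xad]=0x45, sp=0xad
body[0] mov  r2, r6 -> r2=0x45
body[1] mov  r6, #0x5f -> r6=0x5f
body[2] xor  r6, r6, r1 -> r6=0x9c
body[3] add  r5, r1, #16 -> r5=0xd3
body[4] add  r2, r6, r6 -> r2=0x38
body[5] add  r0, r2, r1 -> r0=0xfb
body[6] add  r4, r1, r4 -> r4=0xbb
epilogue: pop r6=0x45, sp=0xae
epilogue: pop r2=0x28, sp=0xaf
epilogue: pop r0=0xf8, sp=0xb0
r0: callee-saved, written=True
r5: caller-saved, written=True
r6: callee-saved, written=True

SURVIVE = r0,r6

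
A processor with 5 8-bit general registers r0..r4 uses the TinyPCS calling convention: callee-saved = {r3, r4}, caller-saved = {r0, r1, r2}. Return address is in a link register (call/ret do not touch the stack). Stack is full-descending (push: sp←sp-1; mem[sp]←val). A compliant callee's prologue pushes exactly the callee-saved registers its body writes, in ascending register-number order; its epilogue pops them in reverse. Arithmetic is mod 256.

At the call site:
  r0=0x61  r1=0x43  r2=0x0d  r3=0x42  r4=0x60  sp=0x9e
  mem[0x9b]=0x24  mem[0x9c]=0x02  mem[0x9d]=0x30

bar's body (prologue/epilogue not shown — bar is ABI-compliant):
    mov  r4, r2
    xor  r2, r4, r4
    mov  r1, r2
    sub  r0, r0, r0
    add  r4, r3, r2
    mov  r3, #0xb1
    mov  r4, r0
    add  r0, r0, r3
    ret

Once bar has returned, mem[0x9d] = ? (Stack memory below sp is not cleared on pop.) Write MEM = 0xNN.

MEM = 0x42

prologue: push r3 -> mem[0x9d]=0x42, sp=0x9d
prologue: push r4 -> mem[0x9c]=0x60, sp=0x9c
body[0] mov  r4, r2 -> r4=0x0d
body[1] xor  r2, r4, r4 -> r2=0x00
body[2] mov  r1, r2 -> r1=0x00
body[3] sub  r0, r0, r0 -> r0=0x00
body[4] add  r4, r3, r2 -> r4=0x42
body[5] mov  r3, #0xb1 -> r3=0xb1
body[6] mov  r4, r0 -> r4=0x00
body[7] add  r0, r0, r3 -> r0=0xb1
epilogue: pop r4=0x60, sp=0x9d
epilogue: pop r3=0x42, sp=0x9e
prologue pushed ['r3', 'r4'] at ['0x9d', '0x9c']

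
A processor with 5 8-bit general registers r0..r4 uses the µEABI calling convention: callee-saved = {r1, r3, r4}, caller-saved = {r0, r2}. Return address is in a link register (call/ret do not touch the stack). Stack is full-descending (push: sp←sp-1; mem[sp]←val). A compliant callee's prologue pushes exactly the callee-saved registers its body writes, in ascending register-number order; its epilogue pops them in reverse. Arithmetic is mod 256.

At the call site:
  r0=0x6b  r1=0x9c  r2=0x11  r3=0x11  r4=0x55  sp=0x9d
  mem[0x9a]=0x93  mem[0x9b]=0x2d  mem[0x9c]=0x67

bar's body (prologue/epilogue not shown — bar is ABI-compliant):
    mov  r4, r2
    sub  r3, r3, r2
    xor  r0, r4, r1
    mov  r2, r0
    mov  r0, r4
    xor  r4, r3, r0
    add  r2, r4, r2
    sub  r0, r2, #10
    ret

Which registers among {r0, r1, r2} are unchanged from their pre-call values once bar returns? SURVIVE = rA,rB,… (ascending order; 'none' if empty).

SURVIVE = r1

prologue: push r3 -> mem[0x9c]=0x11, sp=0x9c
prologue: push r4 -> mem[0x9b]=0x55, sp=0x9b
body[0] mov  r4, r2 -> r4=0x11
body[1] sub  r3, r3, r2 -> r3=0x00
body[2] xor  r0, r4, r1 -> r0=0x8d
body[3] mov  r2, r0 -> r2=0x8d
body[4] mov  r0, r4 -> r0=0x11
body[5] xor  r4, r3, r0 -> r4=0x11
body[6] add  r2, r4, r2 -> r2=0x9e
body[7] sub  r0, r2, #10 -> r0=0x94
epilogue: pop r4=0x55, sp=0x9c
epilogue: pop r3=0x11, sp=0x9d
r0: caller-saved, written=True
r1: callee-saved, written=False
r2: caller-saved, written=True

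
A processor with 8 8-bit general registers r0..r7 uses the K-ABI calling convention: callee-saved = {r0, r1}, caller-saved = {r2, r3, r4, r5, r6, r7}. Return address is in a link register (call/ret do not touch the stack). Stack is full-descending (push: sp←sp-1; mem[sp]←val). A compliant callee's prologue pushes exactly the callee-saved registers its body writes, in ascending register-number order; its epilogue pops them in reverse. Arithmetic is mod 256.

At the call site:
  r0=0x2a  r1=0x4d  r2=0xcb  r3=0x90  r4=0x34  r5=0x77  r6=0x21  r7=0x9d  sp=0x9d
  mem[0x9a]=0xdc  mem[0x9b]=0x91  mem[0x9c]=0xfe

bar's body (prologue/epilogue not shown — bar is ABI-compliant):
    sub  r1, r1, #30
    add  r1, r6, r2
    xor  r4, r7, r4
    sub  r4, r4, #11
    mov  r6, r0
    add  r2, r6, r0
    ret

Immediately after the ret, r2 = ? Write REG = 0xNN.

REG = 0x54

prologue: push r1 -> mem[0x9c]=0x4d, sp=0x9c
body[0] sub  r1, r1, #30 -> r1=0x2f
body[1] add  r1, r6, r2 -> r1=0xec
body[2] xor  r4, r7, r4 -> r4=0xa9
body[3] sub  r4, r4, #11 -> r4=0x9e
body[4] mov  r6, r0 -> r6=0x2a
body[5] add  r2, r6, r0 -> r2=0x54
epilogue: pop r1=0x4d, sp=0x9d
r2 is caller-saved -> body value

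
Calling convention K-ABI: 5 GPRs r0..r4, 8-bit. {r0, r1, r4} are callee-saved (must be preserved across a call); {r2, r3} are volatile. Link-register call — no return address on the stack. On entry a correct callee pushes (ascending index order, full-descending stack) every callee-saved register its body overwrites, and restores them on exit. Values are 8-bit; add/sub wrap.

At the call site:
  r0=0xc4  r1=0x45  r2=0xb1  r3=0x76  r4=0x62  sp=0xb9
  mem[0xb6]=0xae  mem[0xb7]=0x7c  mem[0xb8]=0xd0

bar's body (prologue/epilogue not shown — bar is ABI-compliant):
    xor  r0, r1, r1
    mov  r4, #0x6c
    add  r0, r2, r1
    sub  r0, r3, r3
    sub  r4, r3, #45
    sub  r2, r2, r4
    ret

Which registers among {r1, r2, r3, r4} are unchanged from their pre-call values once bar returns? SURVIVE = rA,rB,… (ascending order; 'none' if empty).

SURVIVE = r1,r3,r4

prologue: push r0 -> mem[0xb8]=0xc4, sp=0xb8
prologue: push r4 -> mem[0xb7]=0x62, sp=0xb7
body[0] xor  r0, r1, r1 -> r0=0x00
body[1] mov  r4, #0x6c -> r4=0x6c
body[2] add  r0, r2, r1 -> r0=0xf6
body[3] sub  r0, r3, r3 -> r0=0x00
body[4] sub  r4, r3, #45 -> r4=0x49
body[5] sub  r2, r2, r4 -> r2=0x68
epilogue: pop r4=0x62, sp=0xb8
epilogue: pop r0=0xc4, sp=0xb9
r1: callee-saved, written=False
r2: caller-saved, written=True
r3: caller-saved, written=False
r4: callee-saved, written=True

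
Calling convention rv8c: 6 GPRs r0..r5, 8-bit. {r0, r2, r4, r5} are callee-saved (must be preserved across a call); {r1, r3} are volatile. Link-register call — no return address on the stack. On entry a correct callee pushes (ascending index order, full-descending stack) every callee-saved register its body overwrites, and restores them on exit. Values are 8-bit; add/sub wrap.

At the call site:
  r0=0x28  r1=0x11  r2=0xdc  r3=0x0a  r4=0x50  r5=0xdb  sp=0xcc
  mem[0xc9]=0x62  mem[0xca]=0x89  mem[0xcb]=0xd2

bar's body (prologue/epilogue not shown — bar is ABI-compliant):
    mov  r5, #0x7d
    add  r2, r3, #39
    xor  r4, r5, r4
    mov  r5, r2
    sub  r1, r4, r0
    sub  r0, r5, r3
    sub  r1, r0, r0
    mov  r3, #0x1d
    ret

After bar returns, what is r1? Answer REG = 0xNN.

REG = 0x00

prologue: push r0 -> mem[0xcb]=0x28, sp=0xcb
prologue: push r2 -> mem[0xca]=0xdc, sp=0xca
prologue: push r4 -> mem[0xc9]=0x50, sp=0xc9
prologue: push r5 -> mem[0xc8]=0xdb, sp=0xc8
body[0] mov  r5, #0x7d -> r5=0x7d
body[1] add  r2, r3, #39 -> r2=0x31
body[2] xor  r4, r5, r4 -> r4=0x2d
body[3] mov  r5, r2 -> r5=0x31
body[4] sub  r1, r4, r0 -> r1=0x05
body[5] sub  r0, r5, r3 -> r0=0x27
body[6] sub  r1, r0, r0 -> r1=0x00
body[7] mov  r3, #0x1d -> r3=0x1d
epilogue: pop r5=0xdb, sp=0xc9
epilogue: pop r4=0x50, sp=0xca
epilogue: pop r2=0xdc, sp=0xcb
epilogue: pop r0=0x28, sp=0xcc
r1 is caller-saved -> body value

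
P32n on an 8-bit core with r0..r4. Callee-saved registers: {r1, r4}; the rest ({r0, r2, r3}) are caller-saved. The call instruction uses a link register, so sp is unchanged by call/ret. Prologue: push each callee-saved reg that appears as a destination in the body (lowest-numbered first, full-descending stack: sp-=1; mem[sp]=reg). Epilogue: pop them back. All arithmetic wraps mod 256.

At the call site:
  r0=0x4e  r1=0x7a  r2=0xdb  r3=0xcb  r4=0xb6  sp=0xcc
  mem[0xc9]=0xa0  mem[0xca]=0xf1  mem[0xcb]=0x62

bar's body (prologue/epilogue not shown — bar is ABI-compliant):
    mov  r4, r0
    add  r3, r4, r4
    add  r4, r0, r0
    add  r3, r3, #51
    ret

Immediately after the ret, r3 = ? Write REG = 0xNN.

prologue: push r4 → mem[0xcb]=0xb6, sp=0xcb
body[0] mov  r4, r0 → r4=0x4e
body[1] add  r3, r4, r4 → r3=0x9c
body[2] add  r4, r0, r0 → r4=0x9c
body[3] add  r3, r3, #51 → r3=0xcf
epilogue: pop r4=0xb6, sp=0xcc
r3 is caller-saved → body value

REG = 0xcf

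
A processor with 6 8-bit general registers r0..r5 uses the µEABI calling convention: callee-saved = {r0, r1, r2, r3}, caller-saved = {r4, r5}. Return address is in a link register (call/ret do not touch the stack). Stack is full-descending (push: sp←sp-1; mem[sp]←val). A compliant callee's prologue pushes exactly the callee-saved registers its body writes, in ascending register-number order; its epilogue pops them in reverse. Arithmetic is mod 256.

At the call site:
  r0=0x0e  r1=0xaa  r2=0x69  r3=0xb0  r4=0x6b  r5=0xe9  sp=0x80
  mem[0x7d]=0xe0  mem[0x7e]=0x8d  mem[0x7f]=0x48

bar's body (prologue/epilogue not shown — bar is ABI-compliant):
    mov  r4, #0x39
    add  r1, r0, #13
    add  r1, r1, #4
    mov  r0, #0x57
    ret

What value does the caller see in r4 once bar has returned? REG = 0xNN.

REG = 0x39

prologue: push r0 -> mem[0x7f]=0x0e, sp=0x7f
prologue: push r1 -> mem[0x7e]=0xaa, sp=0x7e
body[0] mov  r4, #0x39 -> r4=0x39
body[1] add  r1, r0, #13 -> r1=0x1b
body[2] add  r1, r1, #4 -> r1=0x1f
body[3] mov  r0, #0x57 -> r0=0x57
epilogue: pop r1=0xaa, sp=0x7f
epilogue: pop r0=0x0e, sp=0x80
r4 is caller-saved -> body value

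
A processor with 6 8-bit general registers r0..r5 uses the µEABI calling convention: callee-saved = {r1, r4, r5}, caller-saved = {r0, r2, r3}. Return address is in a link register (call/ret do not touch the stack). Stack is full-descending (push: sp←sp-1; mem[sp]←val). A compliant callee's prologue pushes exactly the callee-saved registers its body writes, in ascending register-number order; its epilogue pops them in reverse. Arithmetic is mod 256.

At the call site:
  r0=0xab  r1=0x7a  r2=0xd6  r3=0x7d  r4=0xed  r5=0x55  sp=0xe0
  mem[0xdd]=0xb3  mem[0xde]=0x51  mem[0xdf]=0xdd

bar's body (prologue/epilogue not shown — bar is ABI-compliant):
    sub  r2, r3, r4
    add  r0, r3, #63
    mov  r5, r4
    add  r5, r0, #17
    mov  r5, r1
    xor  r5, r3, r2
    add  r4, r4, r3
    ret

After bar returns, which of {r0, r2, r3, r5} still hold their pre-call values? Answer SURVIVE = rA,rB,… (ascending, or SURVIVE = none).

prologue: push r4 → mem[0xdf]=0xed, sp=0xdf
prologue: push r5 → mem[0xde]=0x55, sp=0xde
body[0] sub  r2, r3, r4 → r2=0x90
body[1] add  r0, r3, #63 → r0=0xbc
body[2] mov  r5, r4 → r5=0xed
body[3] add  r5, r0, #17 → r5=0xcd
body[4] mov  r5, r1 → r5=0x7a
body[5] xor  r5, r3, r2 → r5=0xed
body[6] add  r4, r4, r3 → r4=0x6a
epilogue: pop r5=0x55, sp=0xdf
epilogue: pop r4=0xed, sp=0xe0
r0: caller-saved, written=True
r2: caller-saved, written=True
r3: caller-saved, written=False
r5: callee-saved, written=True

SURVIVE = r3,r5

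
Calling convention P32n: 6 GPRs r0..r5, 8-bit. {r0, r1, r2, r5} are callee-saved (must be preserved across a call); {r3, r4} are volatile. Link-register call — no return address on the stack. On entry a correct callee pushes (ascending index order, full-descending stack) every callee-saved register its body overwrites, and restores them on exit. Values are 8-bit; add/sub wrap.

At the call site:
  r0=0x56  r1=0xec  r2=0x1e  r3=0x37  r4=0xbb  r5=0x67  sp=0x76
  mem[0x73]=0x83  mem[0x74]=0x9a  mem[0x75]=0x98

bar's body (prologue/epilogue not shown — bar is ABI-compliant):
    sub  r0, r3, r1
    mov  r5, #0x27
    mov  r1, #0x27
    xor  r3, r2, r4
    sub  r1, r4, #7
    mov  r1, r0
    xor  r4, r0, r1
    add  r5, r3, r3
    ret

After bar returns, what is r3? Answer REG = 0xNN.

REG = 0xa5

prologue: push r0 → mem[0x75]=0x56, sp=0x75
prologue: push r1 → mem[0x74]=0xec, sp=0x74
prologue: push r5 → mem[0x73]=0x67, sp=0x73
body[0] sub  r0, r3, r1 → r0=0x4b
body[1] mov  r5, #0x27 → r5=0x27
body[2] mov  r1, #0x27 → r1=0x27
body[3] xor  r3, r2, r4 → r3=0xa5
body[4] sub  r1, r4, #7 → r1=0xb4
body[5] mov  r1, r0 → r1=0x4b
body[6] xor  r4, r0, r1 → r4=0x00
body[7] add  r5, r3, r3 → r5=0x4a
epilogue: pop r5=0x67, sp=0x74
epilogue: pop r1=0xec, sp=0x75
epilogue: pop r0=0x56, sp=0x76
r3 is caller-saved → body value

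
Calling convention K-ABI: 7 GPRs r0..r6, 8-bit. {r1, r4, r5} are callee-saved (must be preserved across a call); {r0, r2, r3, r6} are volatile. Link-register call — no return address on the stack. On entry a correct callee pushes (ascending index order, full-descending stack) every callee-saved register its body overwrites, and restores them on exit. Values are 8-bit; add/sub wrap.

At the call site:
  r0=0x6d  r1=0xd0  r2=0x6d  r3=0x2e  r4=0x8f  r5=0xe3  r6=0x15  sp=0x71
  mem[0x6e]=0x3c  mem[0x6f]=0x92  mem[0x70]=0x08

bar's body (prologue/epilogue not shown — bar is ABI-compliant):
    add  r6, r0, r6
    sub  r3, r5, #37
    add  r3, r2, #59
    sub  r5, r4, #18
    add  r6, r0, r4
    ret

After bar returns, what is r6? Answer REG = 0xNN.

prologue: push r5 → mem[0x70]=0xe3, sp=0x70
body[0] add  r6, r0, r6 → r6=0x82
body[1] sub  r3, r5, #37 → r3=0xbe
body[2] add  r3, r2, #59 → r3=0xa8
body[3] sub  r5, r4, #18 → r5=0x7d
body[4] add  r6, r0, r4 → r6=0xfc
epilogue: pop r5=0xe3, sp=0x71
r6 is caller-saved → body value

REG = 0xfc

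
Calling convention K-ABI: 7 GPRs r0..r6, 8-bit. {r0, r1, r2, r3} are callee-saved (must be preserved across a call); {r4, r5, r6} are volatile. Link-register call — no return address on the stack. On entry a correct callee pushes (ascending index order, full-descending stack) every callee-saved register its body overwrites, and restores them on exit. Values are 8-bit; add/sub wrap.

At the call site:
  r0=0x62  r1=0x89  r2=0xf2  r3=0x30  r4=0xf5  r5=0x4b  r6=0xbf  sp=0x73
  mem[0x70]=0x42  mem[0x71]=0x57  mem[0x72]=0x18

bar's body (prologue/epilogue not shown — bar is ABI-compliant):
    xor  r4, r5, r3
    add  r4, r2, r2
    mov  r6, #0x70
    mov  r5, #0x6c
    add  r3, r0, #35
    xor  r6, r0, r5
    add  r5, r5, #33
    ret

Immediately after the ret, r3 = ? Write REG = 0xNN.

prologue: push r3 → mem[0x72]=0x30, sp=0x72
body[0] xor  r4, r5, r3 → r4=0x7b
body[1] add  r4, r2, r2 → r4=0xe4
body[2] mov  r6, #0x70 → r6=0x70
body[3] mov  r5, #0x6c → r5=0x6c
body[4] add  r3, r0, #35 → r3=0x85
body[5] xor  r6, r0, r5 → r6=0x0e
body[6] add  r5, r5, #33 → r5=0x8d
epilogue: pop r3=0x30, sp=0x73
r3 is callee-saved → restored

REG = 0x30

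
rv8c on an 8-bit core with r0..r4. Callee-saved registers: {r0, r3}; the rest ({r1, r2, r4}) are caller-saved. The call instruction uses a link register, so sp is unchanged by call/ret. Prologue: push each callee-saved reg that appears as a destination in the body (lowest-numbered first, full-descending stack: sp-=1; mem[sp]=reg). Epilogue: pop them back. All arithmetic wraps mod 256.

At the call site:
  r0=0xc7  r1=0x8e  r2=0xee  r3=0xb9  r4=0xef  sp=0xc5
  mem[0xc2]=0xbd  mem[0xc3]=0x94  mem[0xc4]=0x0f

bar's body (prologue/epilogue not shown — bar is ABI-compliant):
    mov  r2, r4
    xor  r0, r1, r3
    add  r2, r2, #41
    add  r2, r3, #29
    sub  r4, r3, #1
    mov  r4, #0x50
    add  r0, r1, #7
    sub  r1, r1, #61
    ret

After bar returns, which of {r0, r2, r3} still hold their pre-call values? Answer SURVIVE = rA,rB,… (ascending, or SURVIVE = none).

SURVIVE = r0,r3

prologue: push r0 -> mem[0xc4]=0xc7, sp=0xc4
body[0] mov  r2, r4 -> r2=0xef
body[1] xor  r0, r1, r3 -> r0=0x37
body[2] add  r2, r2, #41 -> r2=0x18
body[3] add  r2, r3, #29 -> r2=0xd6
body[4] sub  r4, r3, #1 -> r4=0xb8
body[5] mov  r4, #0x50 -> r4=0x50
body[6] add  r0, r1, #7 -> r0=0x95
body[7] sub  r1, r1, #61 -> r1=0x51
epilogue: pop r0=0xc7, sp=0xc5
r0: callee-saved, written=True
r2: caller-saved, written=True
r3: callee-saved, written=False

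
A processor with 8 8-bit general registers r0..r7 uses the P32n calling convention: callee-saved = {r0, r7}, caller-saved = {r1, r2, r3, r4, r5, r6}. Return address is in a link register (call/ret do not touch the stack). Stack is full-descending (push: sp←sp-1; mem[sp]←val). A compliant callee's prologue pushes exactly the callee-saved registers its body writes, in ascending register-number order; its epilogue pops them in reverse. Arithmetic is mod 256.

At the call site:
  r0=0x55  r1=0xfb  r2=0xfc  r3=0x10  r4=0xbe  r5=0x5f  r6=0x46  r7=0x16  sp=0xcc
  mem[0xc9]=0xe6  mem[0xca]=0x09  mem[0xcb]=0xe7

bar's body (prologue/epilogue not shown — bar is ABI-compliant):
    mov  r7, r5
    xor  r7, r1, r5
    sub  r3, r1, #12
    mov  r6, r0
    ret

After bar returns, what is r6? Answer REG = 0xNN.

prologue: push r7 → mem[0xcb]=0x16, sp=0xcb
body[0] mov  r7, r5 → r7=0x5f
body[1] xor  r7, r1, r5 → r7=0xa4
body[2] sub  r3, r1, #12 → r3=0xef
body[3] mov  r6, r0 → r6=0x55
epilogue: pop r7=0x16, sp=0xcc
r6 is caller-saved → body value

REG = 0x55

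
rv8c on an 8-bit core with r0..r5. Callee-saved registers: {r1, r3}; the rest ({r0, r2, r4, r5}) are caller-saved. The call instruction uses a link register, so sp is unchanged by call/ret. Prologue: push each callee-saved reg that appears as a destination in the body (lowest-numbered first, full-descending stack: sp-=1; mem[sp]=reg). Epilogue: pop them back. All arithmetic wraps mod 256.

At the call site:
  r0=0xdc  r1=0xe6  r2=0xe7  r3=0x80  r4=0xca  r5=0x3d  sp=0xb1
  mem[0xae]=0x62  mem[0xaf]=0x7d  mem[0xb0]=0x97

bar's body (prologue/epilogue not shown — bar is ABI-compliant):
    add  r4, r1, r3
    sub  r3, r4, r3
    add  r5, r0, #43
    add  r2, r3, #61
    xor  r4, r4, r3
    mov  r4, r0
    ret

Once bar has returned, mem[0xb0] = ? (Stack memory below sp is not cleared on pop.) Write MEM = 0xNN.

MEM = 0x80

prologue: push r3 → mem[0xb0]=0x80, sp=0xb0
body[0] add  r4, r1, r3 → r4=0x66
body[1] sub  r3, r4, r3 → r3=0xe6
body[2] add  r5, r0, #43 → r5=0x07
body[3] add  r2, r3, #61 → r2=0x23
body[4] xor  r4, r4, r3 → r4=0x80
body[5] mov  r4, r0 → r4=0xdc
epilogue: pop r3=0x80, sp=0xb1
prologue pushed ['r3'] at ['0xb0']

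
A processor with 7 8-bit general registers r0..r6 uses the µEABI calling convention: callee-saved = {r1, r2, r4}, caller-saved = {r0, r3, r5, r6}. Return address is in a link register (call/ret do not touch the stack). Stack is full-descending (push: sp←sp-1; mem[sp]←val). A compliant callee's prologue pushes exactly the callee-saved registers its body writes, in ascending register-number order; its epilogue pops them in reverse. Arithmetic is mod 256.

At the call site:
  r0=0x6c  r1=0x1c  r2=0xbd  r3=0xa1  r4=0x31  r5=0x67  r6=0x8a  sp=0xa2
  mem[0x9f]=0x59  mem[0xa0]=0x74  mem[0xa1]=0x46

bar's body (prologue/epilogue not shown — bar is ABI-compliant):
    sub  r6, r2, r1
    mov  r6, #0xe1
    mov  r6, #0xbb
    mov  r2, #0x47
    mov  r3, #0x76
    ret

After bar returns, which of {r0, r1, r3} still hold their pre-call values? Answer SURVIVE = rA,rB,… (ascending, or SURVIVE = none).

prologue: push r2 -> mem[0xa1]=0xbd, sp=0xa1
body[0] sub  r6, r2, r1 -> r6=0xa1
body[1] mov  r6, #0xe1 -> r6=0xe1
body[2] mov  r6, #0xbb -> r6=0xbb
body[3] mov  r2, #0x47 -> r2=0x47
body[4] mov  r3, #0x76 -> r3=0x76
epilogue: pop r2=0xbd, sp=0xa2
r0: caller-saved, written=False
r1: callee-saved, written=False
r3: caller-saved, written=True

SURVIVE = r0,r1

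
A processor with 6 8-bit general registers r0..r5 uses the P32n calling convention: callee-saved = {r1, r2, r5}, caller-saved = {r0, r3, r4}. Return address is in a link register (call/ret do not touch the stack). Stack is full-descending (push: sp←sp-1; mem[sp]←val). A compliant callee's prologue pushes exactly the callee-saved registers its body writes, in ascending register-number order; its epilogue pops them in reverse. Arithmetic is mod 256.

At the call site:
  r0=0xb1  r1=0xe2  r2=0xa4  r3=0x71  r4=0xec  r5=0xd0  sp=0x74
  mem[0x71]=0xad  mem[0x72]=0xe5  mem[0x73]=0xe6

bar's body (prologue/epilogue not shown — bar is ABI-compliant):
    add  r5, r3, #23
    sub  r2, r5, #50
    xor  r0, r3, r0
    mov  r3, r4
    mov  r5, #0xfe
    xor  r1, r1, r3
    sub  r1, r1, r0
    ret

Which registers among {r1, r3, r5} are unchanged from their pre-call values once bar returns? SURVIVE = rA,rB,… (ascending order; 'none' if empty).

SURVIVE = r1,r5

prologue: push r1 -> mem[0x73]=0xe2, sp=0x73
prologue: push r2 -> mem[0x72]=0xa4, sp=0x72
prologue: push r5 -> mem[0x71]=0xd0, sp=0x71
body[0] add  r5, r3, #23 -> r5=0x88
body[1] sub  r2, r5, #50 -> r2=0x56
body[2] xor  r0, r3, r0 -> r0=0xc0
body[3] mov  r3, r4 -> r3=0xec
body[4] mov  r5, #0xfe -> r5=0xfe
body[5] xor  r1, r1, r3 -> r1=0x0e
body[6] sub  r1, r1, r0 -> r1=0x4e
epilogue: pop r5=0xd0, sp=0x72
epilogue: pop r2=0xa4, sp=0x73
epilogue: pop r1=0xe2, sp=0x74
r1: callee-saved, written=True
r3: caller-saved, written=True
r5: callee-saved, written=True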